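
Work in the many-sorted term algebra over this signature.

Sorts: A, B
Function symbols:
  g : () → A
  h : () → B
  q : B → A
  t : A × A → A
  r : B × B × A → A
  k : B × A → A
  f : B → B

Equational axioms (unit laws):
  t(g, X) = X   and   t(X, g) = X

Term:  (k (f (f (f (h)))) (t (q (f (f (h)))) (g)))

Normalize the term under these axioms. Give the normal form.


normal form = (k (f (f (f (h)))) (q (f (f (h)))))

1. (k (f (f (f (h)))) (t (q (f (f (h)))) (g)))  →  (k (f (f (f (h)))) (q (f (f (h)))))


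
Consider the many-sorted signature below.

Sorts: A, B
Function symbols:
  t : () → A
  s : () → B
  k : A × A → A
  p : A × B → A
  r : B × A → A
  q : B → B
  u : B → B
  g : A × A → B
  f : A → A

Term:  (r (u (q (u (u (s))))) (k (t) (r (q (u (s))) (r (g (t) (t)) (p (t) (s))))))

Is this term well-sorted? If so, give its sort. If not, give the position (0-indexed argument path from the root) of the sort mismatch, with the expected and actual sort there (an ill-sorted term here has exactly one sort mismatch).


well-sorted; sort = A

          (s) : B
        (u (s)) : B
      (u (u (s))) : B
    (q (u (u (s)))) : B
  (u (q (u (u (s))))) : B
    (t) : A
          (s) : B
        (u (s)) : B
      (q (u (s))) : B
          (t) : A
          (t) : A
        (g (t) (t)) : B
          (t) : A
          (s) : B
        (p (t) (s)) : A
      (r (g (t) (t)) (p (t) (s))) : A
    (r (q (u (s))) (r (g (t) (t)) (p (t) (s)))) : A
  (k (t) (r (q (u (s))) (r (g (t) (t)) (p (t) (s))))) : A
(r (u (q (u (u (s))))) (k (t) (r (q (u (s))) (r (g (t) (t)) (p (t) (s)))))) : A


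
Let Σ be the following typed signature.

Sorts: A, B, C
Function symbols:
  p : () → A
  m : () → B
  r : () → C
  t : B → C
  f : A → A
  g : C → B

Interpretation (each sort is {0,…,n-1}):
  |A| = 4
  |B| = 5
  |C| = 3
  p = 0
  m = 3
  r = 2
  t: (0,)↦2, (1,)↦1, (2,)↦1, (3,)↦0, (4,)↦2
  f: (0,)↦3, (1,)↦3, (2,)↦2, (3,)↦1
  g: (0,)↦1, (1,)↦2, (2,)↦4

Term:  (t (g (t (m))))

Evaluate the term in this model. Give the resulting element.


  m = 3
  (t (m)) = t(3,) = 0
  (g (t (m))) = g(0,) = 1
  (t (g (t (m)))) = t(1,) = 1

value = 1


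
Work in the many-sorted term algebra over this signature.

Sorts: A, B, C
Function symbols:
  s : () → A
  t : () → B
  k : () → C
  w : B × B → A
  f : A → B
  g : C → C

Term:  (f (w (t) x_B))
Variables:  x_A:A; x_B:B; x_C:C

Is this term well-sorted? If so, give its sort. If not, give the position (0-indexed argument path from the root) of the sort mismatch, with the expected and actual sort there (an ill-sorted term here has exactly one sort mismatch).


    (t) : B
    x_B : B
  (w (t) x_B) : A
(f (w (t) x_B)) : B

well-sorted; sort = B


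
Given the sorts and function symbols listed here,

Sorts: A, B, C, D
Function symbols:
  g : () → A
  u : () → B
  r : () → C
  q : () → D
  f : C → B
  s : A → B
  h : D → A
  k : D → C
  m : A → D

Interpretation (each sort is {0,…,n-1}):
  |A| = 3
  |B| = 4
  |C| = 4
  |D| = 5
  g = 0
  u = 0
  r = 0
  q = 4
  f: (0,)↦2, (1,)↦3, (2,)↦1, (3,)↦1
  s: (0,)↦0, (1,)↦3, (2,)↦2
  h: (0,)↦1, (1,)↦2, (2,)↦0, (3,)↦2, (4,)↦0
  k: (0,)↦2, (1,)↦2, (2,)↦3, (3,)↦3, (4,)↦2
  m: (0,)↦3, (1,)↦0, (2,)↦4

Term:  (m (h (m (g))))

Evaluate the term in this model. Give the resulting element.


  g = 0
  (m (g)) = m(0,) = 3
  (h (m (g))) = h(3,) = 2
  (m (h (m (g)))) = m(2,) = 4

value = 4


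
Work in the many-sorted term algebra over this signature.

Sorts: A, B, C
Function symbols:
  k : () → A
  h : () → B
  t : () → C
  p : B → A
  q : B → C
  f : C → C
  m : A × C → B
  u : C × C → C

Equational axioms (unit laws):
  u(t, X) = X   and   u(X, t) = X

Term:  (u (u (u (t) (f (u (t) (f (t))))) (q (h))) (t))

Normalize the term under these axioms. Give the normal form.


1. (u (u (u (t) (f (u (t) (f (t))))) (q (h))) (t))  →  (u (u (t) (f (u (t) (f (t))))) (q (h)))
2. (u (u (t) (f (u (t) (f (t))))) (q (h)))  →  (u (f (u (t) (f (t)))) (q (h)))
3. (u (f (u (t) (f (t)))) (q (h)))  →  (u (f (f (t))) (q (h)))

normal form = (u (f (f (t))) (q (h)))


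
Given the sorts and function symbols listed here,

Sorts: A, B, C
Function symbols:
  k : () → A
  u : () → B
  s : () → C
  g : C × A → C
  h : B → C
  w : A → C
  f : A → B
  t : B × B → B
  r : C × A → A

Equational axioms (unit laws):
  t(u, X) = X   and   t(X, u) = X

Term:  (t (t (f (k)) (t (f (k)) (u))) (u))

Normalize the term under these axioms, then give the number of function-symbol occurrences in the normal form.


1. (t (t (f (k)) (t (f (k)) (u))) (u))  →  (t (f (k)) (t (f (k)) (u)))
2. (t (f (k)) (t (f (k)) (u)))  →  (t (f (k)) (f (k)))
normal form: (t (f (k)) (f (k)))

size = 5


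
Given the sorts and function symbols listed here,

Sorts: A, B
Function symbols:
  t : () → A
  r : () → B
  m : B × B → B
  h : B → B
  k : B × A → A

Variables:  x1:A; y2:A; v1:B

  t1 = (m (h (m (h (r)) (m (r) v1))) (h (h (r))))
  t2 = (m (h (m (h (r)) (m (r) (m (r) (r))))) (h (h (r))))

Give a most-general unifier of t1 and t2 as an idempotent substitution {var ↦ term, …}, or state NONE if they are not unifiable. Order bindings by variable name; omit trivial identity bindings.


{v1 ↦ (m (r) (r))}


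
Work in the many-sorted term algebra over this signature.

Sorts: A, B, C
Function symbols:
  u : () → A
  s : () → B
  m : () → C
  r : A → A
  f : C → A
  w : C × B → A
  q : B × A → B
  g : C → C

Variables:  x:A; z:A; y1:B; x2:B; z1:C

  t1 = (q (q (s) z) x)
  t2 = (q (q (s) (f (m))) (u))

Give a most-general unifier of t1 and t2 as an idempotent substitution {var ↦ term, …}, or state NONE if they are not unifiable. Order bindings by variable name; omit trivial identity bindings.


{x ↦ (u), z ↦ (f (m))}


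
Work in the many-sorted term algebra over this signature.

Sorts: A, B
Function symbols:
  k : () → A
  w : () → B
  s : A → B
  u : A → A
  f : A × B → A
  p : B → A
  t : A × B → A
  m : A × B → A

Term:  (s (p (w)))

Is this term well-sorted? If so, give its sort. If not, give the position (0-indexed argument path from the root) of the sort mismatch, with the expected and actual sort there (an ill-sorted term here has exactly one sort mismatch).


well-sorted; sort = B

    (w) : B
  (p (w)) : A
(s (p (w))) : B


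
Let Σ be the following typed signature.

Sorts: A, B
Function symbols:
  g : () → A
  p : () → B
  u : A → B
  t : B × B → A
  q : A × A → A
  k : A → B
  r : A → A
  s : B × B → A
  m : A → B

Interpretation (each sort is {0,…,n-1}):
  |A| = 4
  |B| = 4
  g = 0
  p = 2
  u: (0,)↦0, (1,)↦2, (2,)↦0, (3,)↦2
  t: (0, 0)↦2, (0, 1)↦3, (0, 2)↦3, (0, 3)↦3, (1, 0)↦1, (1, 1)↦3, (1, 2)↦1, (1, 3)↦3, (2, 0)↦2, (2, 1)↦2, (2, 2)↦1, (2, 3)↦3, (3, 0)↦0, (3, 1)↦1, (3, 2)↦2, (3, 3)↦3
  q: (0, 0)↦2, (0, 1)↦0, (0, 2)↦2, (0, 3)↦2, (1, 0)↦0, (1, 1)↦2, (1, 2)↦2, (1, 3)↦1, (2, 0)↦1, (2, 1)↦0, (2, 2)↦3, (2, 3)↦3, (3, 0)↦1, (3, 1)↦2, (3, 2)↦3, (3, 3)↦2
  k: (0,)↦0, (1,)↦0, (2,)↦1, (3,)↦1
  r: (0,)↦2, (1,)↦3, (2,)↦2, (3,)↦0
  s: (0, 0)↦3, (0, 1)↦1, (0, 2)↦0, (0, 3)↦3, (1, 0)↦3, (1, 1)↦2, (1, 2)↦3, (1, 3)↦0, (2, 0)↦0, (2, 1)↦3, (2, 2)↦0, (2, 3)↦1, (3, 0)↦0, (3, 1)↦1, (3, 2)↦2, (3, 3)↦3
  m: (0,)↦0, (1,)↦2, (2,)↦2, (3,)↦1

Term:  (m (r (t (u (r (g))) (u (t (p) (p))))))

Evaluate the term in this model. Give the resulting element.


value = 0

  g = 0
  (r (g)) = r(0,) = 2
  (u (r (g))) = u(2,) = 0
  p = 2
  p = 2
  (t (p) (p)) = t(2, 2) = 1
  (u (t (p) (p))) = u(1,) = 2
  (t (u (r (g))) (u (t (p) (p)))) = t(0, 2) = 3
  (r (t (u (r (g))) (u (t (p) (p))))) = r(3,) = 0
  (m (r (t (u (r (g))) (u (t (p) (p)))))) = m(0,) = 0


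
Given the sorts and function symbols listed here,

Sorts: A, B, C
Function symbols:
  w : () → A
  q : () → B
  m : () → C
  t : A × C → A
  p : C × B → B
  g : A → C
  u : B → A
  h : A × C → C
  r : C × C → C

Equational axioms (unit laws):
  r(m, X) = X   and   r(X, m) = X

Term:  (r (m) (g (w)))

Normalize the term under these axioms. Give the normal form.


1. (r (m) (g (w)))  →  (g (w))

normal form = (g (w))


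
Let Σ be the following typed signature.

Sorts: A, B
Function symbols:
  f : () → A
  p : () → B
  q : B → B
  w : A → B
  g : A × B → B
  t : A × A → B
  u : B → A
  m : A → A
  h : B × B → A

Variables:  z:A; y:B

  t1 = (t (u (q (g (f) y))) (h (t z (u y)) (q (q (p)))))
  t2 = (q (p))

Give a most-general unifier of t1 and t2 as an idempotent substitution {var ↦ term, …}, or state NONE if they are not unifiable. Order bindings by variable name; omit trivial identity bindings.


head clash or occurs-check failure — not unifiable

NONE (not unifiable)


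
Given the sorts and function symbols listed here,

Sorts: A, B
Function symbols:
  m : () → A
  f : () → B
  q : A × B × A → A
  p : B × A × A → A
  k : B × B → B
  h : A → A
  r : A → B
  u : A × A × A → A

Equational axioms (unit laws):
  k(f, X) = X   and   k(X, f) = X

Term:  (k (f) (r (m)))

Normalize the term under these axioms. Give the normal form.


normal form = (r (m))

1. (k (f) (r (m)))  →  (r (m))


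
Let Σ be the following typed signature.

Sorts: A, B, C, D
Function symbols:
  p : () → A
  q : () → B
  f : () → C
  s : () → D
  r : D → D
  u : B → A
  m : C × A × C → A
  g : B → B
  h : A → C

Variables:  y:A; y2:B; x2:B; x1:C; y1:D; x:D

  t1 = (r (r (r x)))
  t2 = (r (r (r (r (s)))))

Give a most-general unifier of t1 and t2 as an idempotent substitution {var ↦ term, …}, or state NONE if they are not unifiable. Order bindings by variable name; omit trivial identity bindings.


{x ↦ (r (s))}


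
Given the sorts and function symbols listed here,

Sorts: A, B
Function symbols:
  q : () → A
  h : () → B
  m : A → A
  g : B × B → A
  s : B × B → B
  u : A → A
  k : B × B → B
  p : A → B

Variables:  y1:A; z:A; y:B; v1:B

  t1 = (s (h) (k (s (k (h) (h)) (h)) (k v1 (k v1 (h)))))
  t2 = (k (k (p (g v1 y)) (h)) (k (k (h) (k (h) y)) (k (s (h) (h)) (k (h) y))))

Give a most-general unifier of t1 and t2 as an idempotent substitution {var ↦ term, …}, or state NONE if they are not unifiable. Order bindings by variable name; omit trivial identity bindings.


NONE (not unifiable)

head clash or occurs-check failure — not unifiable


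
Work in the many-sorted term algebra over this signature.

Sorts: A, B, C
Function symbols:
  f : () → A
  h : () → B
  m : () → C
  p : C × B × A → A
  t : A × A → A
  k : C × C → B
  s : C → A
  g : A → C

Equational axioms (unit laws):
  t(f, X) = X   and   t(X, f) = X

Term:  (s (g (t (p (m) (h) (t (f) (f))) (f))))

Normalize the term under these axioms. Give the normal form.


1. (s (g (t (p (m) (h) (t (f) (f))) (f))))  →  (s (g (p (m) (h) (t (f) (f)))))
2. (s (g (p (m) (h) (t (f) (f)))))  →  (s (g (p (m) (h) (f))))

normal form = (s (g (p (m) (h) (f))))


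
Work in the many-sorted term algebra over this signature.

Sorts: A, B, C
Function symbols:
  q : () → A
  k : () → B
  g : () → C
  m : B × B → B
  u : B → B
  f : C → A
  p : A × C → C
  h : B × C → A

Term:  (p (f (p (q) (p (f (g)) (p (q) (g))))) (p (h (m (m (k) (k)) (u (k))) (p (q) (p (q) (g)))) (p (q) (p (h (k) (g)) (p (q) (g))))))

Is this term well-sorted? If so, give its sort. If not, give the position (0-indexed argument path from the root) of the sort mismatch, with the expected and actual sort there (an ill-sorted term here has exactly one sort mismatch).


well-sorted; sort = C

      (q) : A
          (g) : C
        (f (g)) : A
          (q) : A
          (g) : C
        (p (q) (g)) : C
      (p (f (g)) (p (q) (g))) : C
    (p (q) (p (f (g)) (p (q) (g)))) : C
  (f (p (q) (p (f (g)) (p (q) (g))))) : A
          (k) : B
          (k) : B
        (m (k) (k)) : B
          (k) : B
        (u (k)) : B
      (m (m (k) (k)) (u (k))) : B
        (q) : A
          (q) : A
          (g) : C
        (p (q) (g)) : C
      (p (q) (p (q) (g))) : C
    (h (m (m (k) (k)) (u (k))) (p (q) (p (q) (g)))) : A
      (q) : A
          (k) : B
          (g) : C
        (h (k) (g)) : A
          (q) : A
          (g) : C
        (p (q) (g)) : C
      (p (h (k) (g)) (p (q) (g))) : C
    (p (q) (p (h (k) (g)) (p (q) (g)))) : C
  (p (h (m (m (k) (k)) (u (k))) (p (q) (p (q) (g)))) (p (q) (p (h (k) (g)) (p (q) (g))))) : C
(p (f (p (q) (p (f (g)) (p (q) (g))))) (p (h (m (m (k) (k)) (u (k))) (p (q) (p (q) (g)))) (p (q) (p (h (k) (g)) (p (q) (g)))))) : C


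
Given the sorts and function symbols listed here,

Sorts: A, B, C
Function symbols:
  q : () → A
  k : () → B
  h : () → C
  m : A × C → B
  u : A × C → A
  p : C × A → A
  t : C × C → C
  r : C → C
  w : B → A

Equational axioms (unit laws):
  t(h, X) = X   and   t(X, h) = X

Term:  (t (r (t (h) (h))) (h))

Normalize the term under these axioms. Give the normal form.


normal form = (r (h))

1. (t (r (t (h) (h))) (h))  →  (r (t (h) (h)))
2. (r (t (h) (h)))  →  (r (h))


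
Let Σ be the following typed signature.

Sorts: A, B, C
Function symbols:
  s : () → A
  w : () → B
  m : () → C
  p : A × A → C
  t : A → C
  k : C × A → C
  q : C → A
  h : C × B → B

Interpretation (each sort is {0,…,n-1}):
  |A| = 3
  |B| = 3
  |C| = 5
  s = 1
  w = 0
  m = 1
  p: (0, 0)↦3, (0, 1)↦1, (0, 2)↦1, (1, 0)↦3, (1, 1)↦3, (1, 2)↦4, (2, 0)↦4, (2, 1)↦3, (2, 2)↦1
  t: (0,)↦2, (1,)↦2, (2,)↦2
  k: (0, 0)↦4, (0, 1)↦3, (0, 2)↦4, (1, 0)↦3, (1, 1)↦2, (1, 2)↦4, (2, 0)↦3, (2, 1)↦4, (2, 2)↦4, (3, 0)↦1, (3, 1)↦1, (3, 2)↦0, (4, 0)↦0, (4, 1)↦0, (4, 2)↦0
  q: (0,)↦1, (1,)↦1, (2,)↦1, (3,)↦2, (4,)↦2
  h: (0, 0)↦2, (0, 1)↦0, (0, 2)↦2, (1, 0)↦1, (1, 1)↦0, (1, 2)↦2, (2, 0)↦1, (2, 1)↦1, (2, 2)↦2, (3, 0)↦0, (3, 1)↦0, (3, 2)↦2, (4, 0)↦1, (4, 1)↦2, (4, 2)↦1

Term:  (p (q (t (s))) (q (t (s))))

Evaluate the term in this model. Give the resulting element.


value = 3

  s = 1
  (t (s)) = t(1,) = 2
  (q (t (s))) = q(2,) = 1
  s = 1
  (t (s)) = t(1,) = 2
  (q (t (s))) = q(2,) = 1
  (p (q (t (s))) (q (t (s)))) = p(1, 1) = 3


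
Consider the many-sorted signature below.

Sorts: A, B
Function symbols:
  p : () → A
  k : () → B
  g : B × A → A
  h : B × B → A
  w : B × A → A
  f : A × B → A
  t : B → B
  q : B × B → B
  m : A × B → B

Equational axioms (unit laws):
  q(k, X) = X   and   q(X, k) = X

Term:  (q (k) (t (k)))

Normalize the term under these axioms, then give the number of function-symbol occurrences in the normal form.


1. (q (k) (t (k)))  →  (t (k))
normal form: (t (k))

size = 2


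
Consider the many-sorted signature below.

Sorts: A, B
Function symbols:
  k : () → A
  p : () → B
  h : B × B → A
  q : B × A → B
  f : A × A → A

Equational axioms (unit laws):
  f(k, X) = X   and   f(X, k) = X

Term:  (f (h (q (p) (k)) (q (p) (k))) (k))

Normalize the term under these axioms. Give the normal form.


1. (f (h (q (p) (k)) (q (p) (k))) (k))  →  (h (q (p) (k)) (q (p) (k)))

normal form = (h (q (p) (k)) (q (p) (k)))


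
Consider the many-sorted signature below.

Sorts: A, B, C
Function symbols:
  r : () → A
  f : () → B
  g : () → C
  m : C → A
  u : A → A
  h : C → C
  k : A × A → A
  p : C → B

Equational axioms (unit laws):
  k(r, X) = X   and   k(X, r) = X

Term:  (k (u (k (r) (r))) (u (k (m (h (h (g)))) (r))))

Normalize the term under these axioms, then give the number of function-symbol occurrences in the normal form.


size = 8

1. (k (u (k (r) (r))) (u (k (m (h (h (g)))) (r))))  →  (k (u (r)) (u (k (m (h (h (g)))) (r))))
2. (k (u (r)) (u (k (m (h (h (g)))) (r))))  →  (k (u (r)) (u (m (h (h (g))))))
normal form: (k (u (r)) (u (m (h (h (g))))))


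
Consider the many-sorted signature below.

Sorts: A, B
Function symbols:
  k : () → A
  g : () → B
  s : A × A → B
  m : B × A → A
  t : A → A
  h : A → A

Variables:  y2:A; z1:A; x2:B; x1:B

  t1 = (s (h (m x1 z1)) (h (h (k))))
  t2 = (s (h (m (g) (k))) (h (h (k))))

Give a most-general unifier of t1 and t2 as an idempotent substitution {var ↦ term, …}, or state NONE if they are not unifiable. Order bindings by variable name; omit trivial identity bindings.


{x1 ↦ (g), z1 ↦ (k)}


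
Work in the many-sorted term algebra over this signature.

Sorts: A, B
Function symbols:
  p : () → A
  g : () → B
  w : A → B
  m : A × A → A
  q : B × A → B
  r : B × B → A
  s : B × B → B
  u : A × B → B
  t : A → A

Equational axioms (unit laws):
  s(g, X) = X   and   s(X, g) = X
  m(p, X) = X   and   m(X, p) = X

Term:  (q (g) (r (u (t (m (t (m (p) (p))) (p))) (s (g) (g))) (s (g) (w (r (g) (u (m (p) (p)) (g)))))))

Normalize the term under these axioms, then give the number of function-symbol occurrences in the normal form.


1. (q (g) (r (u (t (m (t (m (p) (p))) (p))) (s (g) (g))) (s (g) (w (r (g) (u (m (p) (p)) (g)))))))  →  (q (g) (r (u (t (t (m (p) (p)))) (s (g) (g))) (s (g) (w (r (g) (u (m (p) (p)) (g)))))))
2. (q (g) (r (u (t (t (m (p) (p)))) (s (g) (g))) (s (g) (w (r (g) (u (m (p) (p)) (g)))))))  →  (q (g) (r (u (t (t (p))) (s (g) (g))) (s (g) (w (r (g) (u (m (p) (p)) (g)))))))
3. (q (g) (r (u (t (t (p))) (s (g) (g))) (s (g) (w (r (g) (u (m (p) (p)) (g)))))))  →  (q (g) (r (u (t (t (p))) (g)) (s (g) (w (r (g) (u (m (p) (p)) (g)))))))
4. (q (g) (r (u (t (t (p))) (g)) (s (g) (w (r (g) (u (m (p) (p)) (g)))))))  →  (q (g) (r (u (t (t (p))) (g)) (w (r (g) (u (m (p) (p)) (g))))))
5. (q (g) (r (u (t (t (p))) (g)) (w (r (g) (u (m (p) (p)) (g))))))  →  (q (g) (r (u (t (t (p))) (g)) (w (r (g) (u (p) (g))))))
normal form: (q (g) (r (u (t (t (p))) (g)) (w (r (g) (u (p) (g))))))

size = 14


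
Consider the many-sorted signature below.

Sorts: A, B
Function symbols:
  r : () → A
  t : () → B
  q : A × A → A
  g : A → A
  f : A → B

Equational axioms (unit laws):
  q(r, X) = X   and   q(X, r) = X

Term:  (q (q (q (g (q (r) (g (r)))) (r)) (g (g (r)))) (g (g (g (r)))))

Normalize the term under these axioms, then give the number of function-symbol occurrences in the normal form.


size = 12

1. (q (q (q (g (q (r) (g (r)))) (r)) (g (g (r)))) (g (g (g (r)))))  →  (q (q (g (q (r) (g (r)))) (g (g (r)))) (g (g (g (r)))))
2. (q (q (g (q (r) (g (r)))) (g (g (r)))) (g (g (g (r)))))  →  (q (q (g (g (r))) (g (g (r)))) (g (g (g (r)))))
normal form: (q (q (g (g (r))) (g (g (r)))) (g (g (g (r)))))


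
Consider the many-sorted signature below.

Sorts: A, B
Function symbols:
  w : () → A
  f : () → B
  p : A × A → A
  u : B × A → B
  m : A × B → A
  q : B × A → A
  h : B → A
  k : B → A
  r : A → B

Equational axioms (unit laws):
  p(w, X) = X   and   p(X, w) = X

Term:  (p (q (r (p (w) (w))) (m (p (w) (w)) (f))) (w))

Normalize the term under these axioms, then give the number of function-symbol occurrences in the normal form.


size = 6

1. (p (q (r (p (w) (w))) (m (p (w) (w)) (f))) (w))  →  (q (r (p (w) (w))) (m (p (w) (w)) (f)))
2. (q (r (p (w) (w))) (m (p (w) (w)) (f)))  →  (q (r (w)) (m (p (w) (w)) (f)))
3. (q (r (w)) (m (p (w) (w)) (f)))  →  (q (r (w)) (m (w) (f)))
normal form: (q (r (w)) (m (w) (f)))


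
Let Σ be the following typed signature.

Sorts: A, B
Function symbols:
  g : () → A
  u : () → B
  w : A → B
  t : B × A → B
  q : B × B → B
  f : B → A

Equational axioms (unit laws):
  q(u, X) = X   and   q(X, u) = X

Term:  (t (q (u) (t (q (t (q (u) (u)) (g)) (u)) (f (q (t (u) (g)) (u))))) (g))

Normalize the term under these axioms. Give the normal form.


normal form = (t (t (t (u) (g)) (f (t (u) (g)))) (g))

1. (t (q (u) (t (q (t (q (u) (u)) (g)) (u)) (f (q (t (u) (g)) (u))))) (g))  →  (t (t (q (t (q (u) (u)) (g)) (u)) (f (q (t (u) (g)) (u)))) (g))
2. (t (t (q (t (q (u) (u)) (g)) (u)) (f (q (t (u) (g)) (u)))) (g))  →  (t (t (t (q (u) (u)) (g)) (f (q (t (u) (g)) (u)))) (g))
3. (t (t (t (q (u) (u)) (g)) (f (q (t (u) (g)) (u)))) (g))  →  (t (t (t (u) (g)) (f (q (t (u) (g)) (u)))) (g))
4. (t (t (t (u) (g)) (f (q (t (u) (g)) (u)))) (g))  →  (t (t (t (u) (g)) (f (t (u) (g)))) (g))


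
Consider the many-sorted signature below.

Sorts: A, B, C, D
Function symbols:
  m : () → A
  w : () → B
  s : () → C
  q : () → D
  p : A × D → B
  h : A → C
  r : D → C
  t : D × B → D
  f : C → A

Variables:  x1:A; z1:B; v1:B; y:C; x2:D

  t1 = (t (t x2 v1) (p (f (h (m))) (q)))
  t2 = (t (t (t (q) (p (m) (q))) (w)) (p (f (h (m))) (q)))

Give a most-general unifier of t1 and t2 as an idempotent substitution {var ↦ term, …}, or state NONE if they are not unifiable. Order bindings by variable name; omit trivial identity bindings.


{v1 ↦ (w), x2 ↦ (t (q) (p (m) (q)))}


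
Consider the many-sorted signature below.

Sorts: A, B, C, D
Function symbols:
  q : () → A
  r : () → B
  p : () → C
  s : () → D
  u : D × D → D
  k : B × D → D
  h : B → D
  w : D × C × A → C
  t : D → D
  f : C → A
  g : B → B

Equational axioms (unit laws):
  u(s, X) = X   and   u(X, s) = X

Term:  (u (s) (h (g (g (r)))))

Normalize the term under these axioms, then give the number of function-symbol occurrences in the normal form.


1. (u (s) (h (g (g (r)))))  →  (h (g (g (r))))
normal form: (h (g (g (r))))

size = 4


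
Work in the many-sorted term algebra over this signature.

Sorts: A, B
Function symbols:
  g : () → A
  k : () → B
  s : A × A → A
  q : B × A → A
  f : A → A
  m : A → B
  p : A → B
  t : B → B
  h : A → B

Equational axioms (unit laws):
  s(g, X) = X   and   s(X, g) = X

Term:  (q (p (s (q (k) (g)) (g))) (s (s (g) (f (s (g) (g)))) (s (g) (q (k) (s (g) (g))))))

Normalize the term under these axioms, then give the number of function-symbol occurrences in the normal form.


size = 11

1. (q (p (s (q (k) (g)) (g))) (s (s (g) (f (s (g) (g)))) (s (g) (q (k) (s (g) (g))))))  →  (q (p (q (k) (g))) (s (s (g) (f (s (g) (g)))) (s (g) (q (k) (s (g) (g))))))
2. (q (p (q (k) (g))) (s (s (g) (f (s (g) (g)))) (s (g) (q (k) (s (g) (g))))))  →  (q (p (q (k) (g))) (s (f (s (g) (g))) (s (g) (q (k) (s (g) (g))))))
3. (q (p (q (k) (g))) (s (f (s (g) (g))) (s (g) (q (k) (s (g) (g))))))  →  (q (p (q (k) (g))) (s (f (g)) (s (g) (q (k) (s (g) (g))))))
4. (q (p (q (k) (g))) (s (f (g)) (s (g) (q (k) (s (g) (g))))))  →  (q (p (q (k) (g))) (s (f (g)) (q (k) (s (g) (g)))))
5. (q (p (q (k) (g))) (s (f (g)) (q (k) (s (g) (g)))))  →  (q (p (q (k) (g))) (s (f (g)) (q (k) (g))))
normal form: (q (p (q (k) (g))) (s (f (g)) (q (k) (g))))


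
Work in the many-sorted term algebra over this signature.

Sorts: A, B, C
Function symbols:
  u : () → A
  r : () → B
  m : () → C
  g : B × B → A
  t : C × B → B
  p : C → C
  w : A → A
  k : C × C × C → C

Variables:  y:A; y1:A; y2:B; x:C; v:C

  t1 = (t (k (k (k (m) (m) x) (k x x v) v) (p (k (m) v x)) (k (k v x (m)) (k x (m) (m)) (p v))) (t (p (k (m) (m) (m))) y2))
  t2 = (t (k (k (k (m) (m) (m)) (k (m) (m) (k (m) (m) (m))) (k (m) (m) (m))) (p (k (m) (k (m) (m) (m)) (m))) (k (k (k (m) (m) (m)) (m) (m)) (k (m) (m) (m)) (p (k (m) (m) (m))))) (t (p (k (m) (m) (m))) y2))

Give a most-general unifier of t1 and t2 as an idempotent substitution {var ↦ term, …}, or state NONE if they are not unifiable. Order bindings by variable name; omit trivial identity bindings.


{v ↦ (k (m) (m) (m)), x ↦ (m)}


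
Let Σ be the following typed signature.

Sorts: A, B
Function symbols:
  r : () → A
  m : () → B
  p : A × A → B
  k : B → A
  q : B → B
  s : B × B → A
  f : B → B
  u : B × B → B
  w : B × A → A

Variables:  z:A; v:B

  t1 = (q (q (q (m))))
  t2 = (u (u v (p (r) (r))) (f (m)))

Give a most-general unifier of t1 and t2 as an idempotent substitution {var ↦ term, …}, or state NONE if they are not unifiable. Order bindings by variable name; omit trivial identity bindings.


NONE (not unifiable)

head clash or occurs-check failure — not unifiable


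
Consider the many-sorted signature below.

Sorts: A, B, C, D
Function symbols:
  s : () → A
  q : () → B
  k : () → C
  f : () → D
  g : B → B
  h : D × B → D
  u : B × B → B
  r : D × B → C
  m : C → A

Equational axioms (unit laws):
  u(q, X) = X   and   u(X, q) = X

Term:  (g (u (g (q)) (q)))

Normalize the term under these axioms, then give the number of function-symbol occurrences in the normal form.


1. (g (u (g (q)) (q)))  →  (g (g (q)))
normal form: (g (g (q)))

size = 3


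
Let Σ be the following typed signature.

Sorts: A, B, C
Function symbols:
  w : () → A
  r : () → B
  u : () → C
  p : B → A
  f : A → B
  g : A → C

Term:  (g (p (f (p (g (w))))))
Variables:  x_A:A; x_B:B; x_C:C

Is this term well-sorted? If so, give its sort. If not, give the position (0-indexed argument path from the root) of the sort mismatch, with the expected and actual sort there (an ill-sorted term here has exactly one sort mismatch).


ill-sorted at position [0, 0, 0, 0]: expected B, got C

          (w) : A
        (g (w)) : C
      (p (g (w))) : ✗ arg 0 at [0, 0, 0, 0] has sort C, expected B


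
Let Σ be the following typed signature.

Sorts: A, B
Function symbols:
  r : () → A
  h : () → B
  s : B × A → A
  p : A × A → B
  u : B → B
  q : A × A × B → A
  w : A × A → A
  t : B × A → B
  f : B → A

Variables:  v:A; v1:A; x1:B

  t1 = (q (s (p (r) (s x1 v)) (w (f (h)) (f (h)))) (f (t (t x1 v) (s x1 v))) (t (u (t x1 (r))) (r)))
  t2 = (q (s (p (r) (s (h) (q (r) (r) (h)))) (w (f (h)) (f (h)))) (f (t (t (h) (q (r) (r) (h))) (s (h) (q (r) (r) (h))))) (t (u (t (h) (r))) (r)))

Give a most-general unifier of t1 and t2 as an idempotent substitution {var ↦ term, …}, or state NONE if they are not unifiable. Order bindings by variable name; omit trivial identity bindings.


{v ↦ (q (r) (r) (h)), x1 ↦ (h)}


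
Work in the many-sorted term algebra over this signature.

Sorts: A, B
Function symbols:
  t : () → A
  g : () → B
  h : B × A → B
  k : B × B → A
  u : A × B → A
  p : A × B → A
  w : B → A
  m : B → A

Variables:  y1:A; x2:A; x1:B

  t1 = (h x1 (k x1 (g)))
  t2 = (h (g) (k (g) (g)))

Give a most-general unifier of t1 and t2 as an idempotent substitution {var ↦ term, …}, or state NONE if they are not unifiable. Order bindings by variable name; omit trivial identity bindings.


{x1 ↦ (g)}


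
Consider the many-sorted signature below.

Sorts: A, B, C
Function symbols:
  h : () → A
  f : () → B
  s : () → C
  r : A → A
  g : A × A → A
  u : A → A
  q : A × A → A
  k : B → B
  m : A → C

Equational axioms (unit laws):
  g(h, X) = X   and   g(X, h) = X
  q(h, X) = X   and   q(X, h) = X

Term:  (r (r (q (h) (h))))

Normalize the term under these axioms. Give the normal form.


1. (r (r (q (h) (h))))  →  (r (r (h)))

normal form = (r (r (h)))


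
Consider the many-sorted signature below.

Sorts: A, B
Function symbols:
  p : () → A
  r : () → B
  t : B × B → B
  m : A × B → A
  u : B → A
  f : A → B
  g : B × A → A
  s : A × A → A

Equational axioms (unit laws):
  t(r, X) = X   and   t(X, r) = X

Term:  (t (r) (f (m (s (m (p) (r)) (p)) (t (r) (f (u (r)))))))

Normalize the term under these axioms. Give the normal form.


1. (t (r) (f (m (s (m (p) (r)) (p)) (t (r) (f (u (r)))))))  →  (f (m (s (m (p) (r)) (p)) (t (r) (f (u (r))))))
2. (f (m (s (m (p) (r)) (p)) (t (r) (f (u (r))))))  →  (f (m (s (m (p) (r)) (p)) (f (u (r)))))

normal form = (f (m (s (m (p) (r)) (p)) (f (u (r)))))


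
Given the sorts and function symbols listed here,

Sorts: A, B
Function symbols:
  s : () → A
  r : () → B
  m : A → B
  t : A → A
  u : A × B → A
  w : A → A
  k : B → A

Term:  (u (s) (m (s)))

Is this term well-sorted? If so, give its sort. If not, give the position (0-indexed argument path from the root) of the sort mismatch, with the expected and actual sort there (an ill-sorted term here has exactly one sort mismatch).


  (s) : A
    (s) : A
  (m (s)) : B
(u (s) (m (s))) : A

well-sorted; sort = A


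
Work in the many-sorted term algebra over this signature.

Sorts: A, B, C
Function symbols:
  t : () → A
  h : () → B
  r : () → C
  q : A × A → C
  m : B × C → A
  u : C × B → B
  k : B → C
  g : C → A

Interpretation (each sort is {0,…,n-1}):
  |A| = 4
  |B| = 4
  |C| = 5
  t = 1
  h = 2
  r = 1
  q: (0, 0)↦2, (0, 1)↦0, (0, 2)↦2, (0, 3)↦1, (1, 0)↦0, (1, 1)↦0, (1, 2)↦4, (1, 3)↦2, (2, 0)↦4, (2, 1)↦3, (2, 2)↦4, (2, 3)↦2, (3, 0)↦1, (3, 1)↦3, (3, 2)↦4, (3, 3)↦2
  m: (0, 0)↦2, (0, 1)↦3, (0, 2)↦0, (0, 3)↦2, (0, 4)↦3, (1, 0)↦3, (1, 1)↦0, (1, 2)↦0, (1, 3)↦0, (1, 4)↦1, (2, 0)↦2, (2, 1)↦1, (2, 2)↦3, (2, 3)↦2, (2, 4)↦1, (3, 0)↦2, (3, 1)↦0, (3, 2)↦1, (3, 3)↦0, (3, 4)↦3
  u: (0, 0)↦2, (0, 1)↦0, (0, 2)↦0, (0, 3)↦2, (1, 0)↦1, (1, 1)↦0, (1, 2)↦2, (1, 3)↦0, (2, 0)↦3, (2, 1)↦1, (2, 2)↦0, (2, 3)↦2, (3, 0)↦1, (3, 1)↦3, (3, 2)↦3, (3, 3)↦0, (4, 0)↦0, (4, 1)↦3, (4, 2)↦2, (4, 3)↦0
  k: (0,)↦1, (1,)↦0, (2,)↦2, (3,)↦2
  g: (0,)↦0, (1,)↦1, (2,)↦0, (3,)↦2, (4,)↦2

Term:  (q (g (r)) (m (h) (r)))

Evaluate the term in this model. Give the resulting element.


value = 0

  r = 1
  (g (r)) = g(1,) = 1
  h = 2
  r = 1
  (m (h) (r)) = m(2, 1) = 1
  (q (g (r)) (m (h) (r))) = q(1, 1) = 0


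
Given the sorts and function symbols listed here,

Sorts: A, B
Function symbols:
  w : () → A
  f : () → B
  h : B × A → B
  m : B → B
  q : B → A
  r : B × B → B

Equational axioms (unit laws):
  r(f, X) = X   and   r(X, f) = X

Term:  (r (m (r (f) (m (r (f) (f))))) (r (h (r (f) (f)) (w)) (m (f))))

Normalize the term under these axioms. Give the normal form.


normal form = (r (m (m (f))) (r (h (f) (w)) (m (f))))

1. (r (m (r (f) (m (r (f) (f))))) (r (h (r (f) (f)) (w)) (m (f))))  →  (r (m (m (r (f) (f)))) (r (h (r (f) (f)) (w)) (m (f))))
2. (r (m (m (r (f) (f)))) (r (h (r (f) (f)) (w)) (m (f))))  →  (r (m (m (f))) (r (h (r (f) (f)) (w)) (m (f))))
3. (r (m (m (f))) (r (h (r (f) (f)) (w)) (m (f))))  →  (r (m (m (f))) (r (h (f) (w)) (m (f))))


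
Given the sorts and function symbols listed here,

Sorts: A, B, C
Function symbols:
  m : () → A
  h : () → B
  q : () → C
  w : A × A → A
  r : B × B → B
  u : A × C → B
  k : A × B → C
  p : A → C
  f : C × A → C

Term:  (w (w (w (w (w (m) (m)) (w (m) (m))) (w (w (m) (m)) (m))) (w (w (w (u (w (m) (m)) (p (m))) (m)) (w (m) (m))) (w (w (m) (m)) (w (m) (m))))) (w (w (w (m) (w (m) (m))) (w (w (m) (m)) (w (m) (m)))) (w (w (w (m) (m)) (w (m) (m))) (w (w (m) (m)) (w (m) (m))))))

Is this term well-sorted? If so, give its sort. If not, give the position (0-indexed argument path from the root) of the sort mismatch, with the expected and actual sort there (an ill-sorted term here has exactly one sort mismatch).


          (m) : A
          (m) : A
        (w (m) (m)) : A
          (m) : A
          (m) : A
        (w (m) (m)) : A
      (w (w (m) (m)) (w (m) (m))) : A
          (m) : A
          (m) : A
        (w (m) (m)) : A
        (m) : A
      (w (w (m) (m)) (m)) : A
    (w (w (w (m) (m)) (w (m) (m))) (w (w (m) (m)) (m))) : A
              (m) : A
              (m) : A
            (w (m) (m)) : A
              (m) : A
            (p (m)) : C
          (u (w (m) (m)) (p (m))) : B
          (m) : A
        (w (u (w (m) (m)) (p (m))) (m)) : ✗ arg 0 at [0, 1, 0, 0, 0] has sort B, expected A
          (m) : A
          (m) : A
        (w (m) (m)) : A
          (m) : A
          (m) : A
        (w (m) (m)) : A
          (m) : A
          (m) : A
        (w (m) (m)) : A
      (w (w (m) (m)) (w (m) (m))) : A
        (m) : A
          (m) : A
          (m) : A
        (w (m) (m)) : A
      (w (m) (w (m) (m))) : A
          (m) : A
          (m) : A
        (w (m) (m)) : A
          (m) : A
          (m) : A
        (w (m) (m)) : A
      (w (w (m) (m)) (w (m) (m))) : A
    (w (w (m) (w (m) (m))) (w (w (m) (m)) (w (m) (m)))) : A
          (m) : A
          (m) : A
        (w (m) (m)) : A
          (m) : A
          (m) : A
        (w (m) (m)) : A
      (w (w (m) (m)) (w (m) (m))) : A
          (m) : A
          (m) : A
        (w (m) (m)) : A
          (m) : A
          (m) : A
        (w (m) (m)) : A
      (w (w (m) (m)) (w (m) (m))) : A
    (w (w (w (m) (m)) (w (m) (m))) (w (w (m) (m)) (w (m) (m)))) : A
  (w (w (w (m) (w (m) (m))) (w (w (m) (m)) (w (m) (m)))) (w (w (w (m) (m)) (w (m) (m))) (w (w (m) (m)) (w (m) (m))))) : A

ill-sorted at position [0, 1, 0, 0, 0]: expected A, got B


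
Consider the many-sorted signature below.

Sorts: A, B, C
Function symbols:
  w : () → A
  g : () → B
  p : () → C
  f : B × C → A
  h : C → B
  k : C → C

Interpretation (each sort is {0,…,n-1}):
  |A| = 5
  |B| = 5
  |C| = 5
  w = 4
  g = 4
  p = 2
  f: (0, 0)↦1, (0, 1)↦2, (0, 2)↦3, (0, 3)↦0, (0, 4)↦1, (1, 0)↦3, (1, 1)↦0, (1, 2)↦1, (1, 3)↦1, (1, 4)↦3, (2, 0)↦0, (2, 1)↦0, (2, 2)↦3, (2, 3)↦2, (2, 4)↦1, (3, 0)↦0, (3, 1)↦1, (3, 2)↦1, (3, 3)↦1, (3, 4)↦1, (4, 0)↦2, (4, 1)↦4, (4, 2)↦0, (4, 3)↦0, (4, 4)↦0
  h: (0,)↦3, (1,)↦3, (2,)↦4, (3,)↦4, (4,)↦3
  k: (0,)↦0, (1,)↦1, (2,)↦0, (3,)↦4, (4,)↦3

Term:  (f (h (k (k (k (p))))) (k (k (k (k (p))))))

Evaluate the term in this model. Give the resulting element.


value = 0

  p = 2
  (k (p)) = k(2,) = 0
  (k (k (p))) = k(0,) = 0
  (k (k (k (p)))) = k(0,) = 0
  (h (k (k (k (p))))) = h(0,) = 3
  p = 2
  (k (p)) = k(2,) = 0
  (k (k (p))) = k(0,) = 0
  (k (k (k (p)))) = k(0,) = 0
  (k (k (k (k (p))))) = k(0,) = 0
  (f (h (k (k (k (p))))) (k (k (k (k (p)))))) = f(3, 0) = 0


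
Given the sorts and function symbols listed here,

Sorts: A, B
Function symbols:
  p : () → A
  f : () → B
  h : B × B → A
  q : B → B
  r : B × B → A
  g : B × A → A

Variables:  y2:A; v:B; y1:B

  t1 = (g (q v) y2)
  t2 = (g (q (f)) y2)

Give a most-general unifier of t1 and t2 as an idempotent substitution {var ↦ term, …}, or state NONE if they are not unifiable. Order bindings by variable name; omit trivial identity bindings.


{v ↦ (f)}


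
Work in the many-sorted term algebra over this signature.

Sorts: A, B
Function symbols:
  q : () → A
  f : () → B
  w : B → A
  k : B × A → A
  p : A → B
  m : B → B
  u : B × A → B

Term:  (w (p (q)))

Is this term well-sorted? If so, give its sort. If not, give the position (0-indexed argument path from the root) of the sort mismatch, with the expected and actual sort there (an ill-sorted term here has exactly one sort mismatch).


    (q) : A
  (p (q)) : B
(w (p (q))) : A

well-sorted; sort = A


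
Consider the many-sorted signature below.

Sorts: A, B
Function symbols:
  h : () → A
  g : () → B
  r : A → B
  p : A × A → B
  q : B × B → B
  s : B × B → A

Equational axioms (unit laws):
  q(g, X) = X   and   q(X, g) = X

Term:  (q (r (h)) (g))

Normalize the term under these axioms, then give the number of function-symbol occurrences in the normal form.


1. (q (r (h)) (g))  →  (r (h))
normal form: (r (h))

size = 2


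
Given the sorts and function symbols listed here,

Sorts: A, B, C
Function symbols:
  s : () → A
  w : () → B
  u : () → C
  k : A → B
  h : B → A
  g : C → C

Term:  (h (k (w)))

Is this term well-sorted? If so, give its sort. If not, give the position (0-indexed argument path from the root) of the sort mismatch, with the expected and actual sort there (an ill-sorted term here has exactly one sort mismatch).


ill-sorted at position [0, 0]: expected A, got B

    (w) : B
  (k (w)) : ✗ arg 0 at [0, 0] has sort B, expected A


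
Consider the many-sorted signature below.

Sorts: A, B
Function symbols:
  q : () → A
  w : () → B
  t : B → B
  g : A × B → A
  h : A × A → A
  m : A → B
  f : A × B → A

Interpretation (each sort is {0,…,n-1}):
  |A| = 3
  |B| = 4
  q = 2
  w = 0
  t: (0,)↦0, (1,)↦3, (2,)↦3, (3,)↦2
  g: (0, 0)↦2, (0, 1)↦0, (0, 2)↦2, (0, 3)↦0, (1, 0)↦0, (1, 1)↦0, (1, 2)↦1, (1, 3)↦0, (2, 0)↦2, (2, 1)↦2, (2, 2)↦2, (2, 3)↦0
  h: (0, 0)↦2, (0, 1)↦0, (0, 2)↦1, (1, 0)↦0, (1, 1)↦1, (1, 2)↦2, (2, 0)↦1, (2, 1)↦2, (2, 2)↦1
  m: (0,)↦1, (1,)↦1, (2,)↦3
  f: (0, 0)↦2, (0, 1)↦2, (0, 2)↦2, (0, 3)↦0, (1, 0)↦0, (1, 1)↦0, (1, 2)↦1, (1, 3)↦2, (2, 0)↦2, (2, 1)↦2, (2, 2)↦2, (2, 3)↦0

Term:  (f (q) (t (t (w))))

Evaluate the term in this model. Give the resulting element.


value = 2

  q = 2
  w = 0
  (t (w)) = t(0,) = 0
  (t (t (w))) = t(0,) = 0
  (f (q) (t (t (w)))) = f(2, 0) = 2


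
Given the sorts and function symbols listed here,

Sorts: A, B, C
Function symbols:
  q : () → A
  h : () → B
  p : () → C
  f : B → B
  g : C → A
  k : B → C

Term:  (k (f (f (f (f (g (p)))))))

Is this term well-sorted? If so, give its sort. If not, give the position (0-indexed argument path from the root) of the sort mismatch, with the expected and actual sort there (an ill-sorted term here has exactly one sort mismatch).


ill-sorted at position [0, 0, 0, 0, 0]: expected B, got A

            (p) : C
          (g (p)) : A
        (f (g (p))) : ✗ arg 0 at [0, 0, 0, 0, 0] has sort A, expected B


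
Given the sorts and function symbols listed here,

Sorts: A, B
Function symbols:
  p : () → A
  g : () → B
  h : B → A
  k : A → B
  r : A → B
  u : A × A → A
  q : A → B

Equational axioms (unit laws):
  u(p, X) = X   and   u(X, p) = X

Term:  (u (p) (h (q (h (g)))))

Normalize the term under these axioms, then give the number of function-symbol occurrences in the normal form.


1. (u (p) (h (q (h (g)))))  →  (h (q (h (g))))
normal form: (h (q (h (g))))

size = 4


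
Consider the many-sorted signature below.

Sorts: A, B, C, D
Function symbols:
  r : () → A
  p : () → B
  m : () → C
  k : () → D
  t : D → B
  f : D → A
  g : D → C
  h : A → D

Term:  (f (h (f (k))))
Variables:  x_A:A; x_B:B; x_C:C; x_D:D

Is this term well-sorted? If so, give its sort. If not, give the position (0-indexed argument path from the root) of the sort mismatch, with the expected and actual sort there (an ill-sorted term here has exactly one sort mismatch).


well-sorted; sort = A

      (k) : D
    (f (k)) : A
  (h (f (k))) : D
(f (h (f (k)))) : A


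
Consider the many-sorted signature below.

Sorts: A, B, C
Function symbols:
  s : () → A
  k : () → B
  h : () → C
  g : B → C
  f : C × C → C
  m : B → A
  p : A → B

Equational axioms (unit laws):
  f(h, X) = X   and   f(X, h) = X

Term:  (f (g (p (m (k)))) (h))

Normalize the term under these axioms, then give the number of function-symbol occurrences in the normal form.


1. (f (g (p (m (k)))) (h))  →  (g (p (m (k))))
normal form: (g (p (m (k))))

size = 4


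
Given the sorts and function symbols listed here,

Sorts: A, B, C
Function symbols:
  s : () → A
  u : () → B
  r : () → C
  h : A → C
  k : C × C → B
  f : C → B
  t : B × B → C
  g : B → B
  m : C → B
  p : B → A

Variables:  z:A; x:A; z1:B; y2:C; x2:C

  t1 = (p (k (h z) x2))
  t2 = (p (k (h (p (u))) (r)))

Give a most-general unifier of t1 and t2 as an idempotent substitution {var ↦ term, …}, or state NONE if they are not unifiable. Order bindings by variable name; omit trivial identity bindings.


{x2 ↦ (r), z ↦ (p (u))}


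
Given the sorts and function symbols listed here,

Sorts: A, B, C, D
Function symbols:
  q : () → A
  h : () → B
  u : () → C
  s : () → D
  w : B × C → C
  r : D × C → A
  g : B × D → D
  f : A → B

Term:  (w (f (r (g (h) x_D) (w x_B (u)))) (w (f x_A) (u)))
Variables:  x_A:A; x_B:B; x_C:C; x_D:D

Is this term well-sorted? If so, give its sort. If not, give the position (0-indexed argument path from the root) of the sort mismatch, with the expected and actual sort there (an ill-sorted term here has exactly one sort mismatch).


        (h) : B
        x_D : D
      (g (h) x_D) : D
        x_B : B
        (u) : C
      (w x_B (u)) : C
    (r (g (h) x_D) (w x_B (u))) : A
  (f (r (g (h) x_D) (w x_B (u)))) : B
      x_A : A
    (f x_A) : B
    (u) : C
  (w (f x_A) (u)) : C
(w (f (r (g (h) x_D) (w x_B (u)))) (w (f x_A) (u))) : C

well-sorted; sort = C
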